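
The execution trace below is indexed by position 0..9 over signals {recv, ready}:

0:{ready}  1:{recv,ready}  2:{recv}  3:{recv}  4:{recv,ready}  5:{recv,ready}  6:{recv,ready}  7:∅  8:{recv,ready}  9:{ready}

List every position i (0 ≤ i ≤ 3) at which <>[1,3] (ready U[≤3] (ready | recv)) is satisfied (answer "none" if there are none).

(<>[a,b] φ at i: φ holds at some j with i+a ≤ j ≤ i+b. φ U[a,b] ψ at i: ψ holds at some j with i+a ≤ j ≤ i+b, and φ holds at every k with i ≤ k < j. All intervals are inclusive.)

Evaluate at each i in [0,3]:
  i=0: ✓ (witness j=1)
  i=1: ✓ (witness j=2)
  i=2: ✓ (witness j=3)
  i=3: ✓ (witness j=4)

0, 1, 2, 3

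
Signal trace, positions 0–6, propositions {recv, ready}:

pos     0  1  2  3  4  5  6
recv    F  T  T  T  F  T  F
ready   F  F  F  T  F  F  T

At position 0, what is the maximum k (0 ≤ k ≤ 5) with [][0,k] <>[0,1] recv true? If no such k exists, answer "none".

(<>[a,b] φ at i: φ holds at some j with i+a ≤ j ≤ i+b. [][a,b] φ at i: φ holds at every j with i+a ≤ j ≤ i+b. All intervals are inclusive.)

5

<>[0,1] recv must hold from j=0 onward; find where it first fails.
  j=0: holds
  j=1: holds
  j=2: holds
  j=3: holds
  j=4: holds
  j=5: holds
Holds through j=5; largest k = 5.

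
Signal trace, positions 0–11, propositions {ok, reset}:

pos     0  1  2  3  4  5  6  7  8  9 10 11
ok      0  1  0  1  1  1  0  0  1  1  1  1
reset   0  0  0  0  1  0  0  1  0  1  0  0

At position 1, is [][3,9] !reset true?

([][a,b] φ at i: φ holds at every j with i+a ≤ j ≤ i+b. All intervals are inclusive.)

No

Check !reset at every j in [4,10]:
  j=4: false
  j=5: true
  j=6: true
  j=7: false
  j=8: true
  j=9: false
  j=10: true
Fails at j=4 → formula fails.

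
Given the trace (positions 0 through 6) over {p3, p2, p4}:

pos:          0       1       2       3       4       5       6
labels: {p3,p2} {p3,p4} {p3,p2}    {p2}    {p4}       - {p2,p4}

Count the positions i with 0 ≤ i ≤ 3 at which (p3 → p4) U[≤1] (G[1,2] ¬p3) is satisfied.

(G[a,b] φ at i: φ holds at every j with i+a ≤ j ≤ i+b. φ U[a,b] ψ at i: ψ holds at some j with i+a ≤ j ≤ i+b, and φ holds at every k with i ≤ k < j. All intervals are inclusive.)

Evaluate at each i in [0,3]:
  i=0: ✗ (no rhs in [0,1])
  i=1: ✓ (rhs at j=2; lhs holds on [1,1])
  i=2: ✓ (rhs at j=2)
  i=3: ✓ (rhs at j=3)
Positions where it holds: {1, 2, 3} → 3.

3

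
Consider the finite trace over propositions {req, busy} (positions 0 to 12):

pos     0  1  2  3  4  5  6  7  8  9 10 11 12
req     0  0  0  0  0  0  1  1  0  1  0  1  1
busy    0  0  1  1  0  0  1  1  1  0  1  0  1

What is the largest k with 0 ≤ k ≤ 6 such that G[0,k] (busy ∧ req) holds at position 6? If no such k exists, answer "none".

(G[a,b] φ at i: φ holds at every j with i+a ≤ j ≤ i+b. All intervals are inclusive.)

1

(busy ∧ req) must hold from j=6 onward; find where it first fails.
  j=6: holds
  j=7: holds
  j=8: fails
Holds on [6,7], so largest k = 1.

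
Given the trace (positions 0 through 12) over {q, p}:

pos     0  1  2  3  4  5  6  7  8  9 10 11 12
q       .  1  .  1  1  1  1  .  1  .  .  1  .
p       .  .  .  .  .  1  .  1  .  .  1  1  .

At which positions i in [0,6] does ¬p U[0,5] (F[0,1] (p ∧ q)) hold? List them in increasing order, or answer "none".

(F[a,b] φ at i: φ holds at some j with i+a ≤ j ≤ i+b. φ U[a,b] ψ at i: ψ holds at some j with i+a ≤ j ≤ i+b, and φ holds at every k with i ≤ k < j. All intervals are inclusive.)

0, 1, 2, 3, 4, 5

Evaluate at each i in [0,6]:
  i=0: ✓ (rhs at j=4; lhs holds on [0,3])
  i=1: ✓ (rhs at j=4; lhs holds on [1,3])
  i=2: ✓ (rhs at j=4; lhs holds on [2,3])
  i=3: ✓ (rhs at j=4; lhs holds on [3,3])
  i=4: ✓ (rhs at j=4)
  i=5: ✓ (rhs at j=5)
  i=6: ✗ (lhs fails at k=7 before rhs at j=10)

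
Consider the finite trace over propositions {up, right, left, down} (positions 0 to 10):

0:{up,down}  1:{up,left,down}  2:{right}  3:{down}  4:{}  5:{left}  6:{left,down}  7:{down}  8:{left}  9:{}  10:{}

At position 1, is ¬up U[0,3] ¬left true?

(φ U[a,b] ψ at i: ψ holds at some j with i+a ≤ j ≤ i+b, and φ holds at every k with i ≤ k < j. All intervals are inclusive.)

Does not hold

Need some j in [1,4] with ¬left, and ¬up at every k in [1,j-1].
  j=1: ¬left false.
  j=2: ¬left holds, but ¬up fails at k=1 → not this j.
  j=3: ¬left holds, but ¬up fails at k=1 → not this j.
  j=4: ¬left holds, but ¬up fails at k=1 → not this j.
No j in the window works → until fails.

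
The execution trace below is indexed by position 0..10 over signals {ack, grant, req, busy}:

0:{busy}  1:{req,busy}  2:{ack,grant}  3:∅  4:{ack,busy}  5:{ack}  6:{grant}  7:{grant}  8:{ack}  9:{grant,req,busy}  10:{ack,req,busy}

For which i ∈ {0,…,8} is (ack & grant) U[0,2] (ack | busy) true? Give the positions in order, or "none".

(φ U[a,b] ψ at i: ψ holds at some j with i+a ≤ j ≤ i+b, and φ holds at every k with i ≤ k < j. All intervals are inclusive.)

Evaluate at each i in [0,8]:
  i=0: ✓ (rhs at j=0)
  i=1: ✓ (rhs at j=1)
  i=2: ✓ (rhs at j=2)
  i=3: ✗ (lhs fails at k=3 before rhs at j=4)
  i=4: ✓ (rhs at j=4)
  i=5: ✓ (rhs at j=5)
  i=6: ✗ (lhs fails at k=6 before rhs at j=8)
  i=7: ✗ (lhs fails at k=7 before rhs at j=8)
  i=8: ✓ (rhs at j=8)

0, 1, 2, 4, 5, 8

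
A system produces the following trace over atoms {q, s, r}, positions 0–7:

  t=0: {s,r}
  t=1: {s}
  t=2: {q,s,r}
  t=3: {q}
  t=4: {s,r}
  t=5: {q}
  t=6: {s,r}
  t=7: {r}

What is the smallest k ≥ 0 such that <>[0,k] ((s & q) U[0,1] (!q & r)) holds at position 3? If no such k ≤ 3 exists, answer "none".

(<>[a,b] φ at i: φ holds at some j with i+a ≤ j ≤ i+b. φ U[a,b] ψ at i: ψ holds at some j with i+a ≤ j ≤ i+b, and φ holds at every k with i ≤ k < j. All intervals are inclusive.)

Scan j = 3,4,… for ((s & q) U[0,1] (!q & r)):
  j=3: fails
  j=4: holds
First hit at j=4, so smallest k = 4-3 = 1.

1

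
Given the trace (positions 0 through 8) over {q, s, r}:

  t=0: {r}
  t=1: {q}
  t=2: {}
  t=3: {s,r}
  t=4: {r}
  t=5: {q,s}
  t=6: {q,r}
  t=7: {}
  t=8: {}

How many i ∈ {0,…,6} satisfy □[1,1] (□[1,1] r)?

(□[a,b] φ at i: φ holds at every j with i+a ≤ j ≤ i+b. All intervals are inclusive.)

3

Evaluate at each i in [0,6]:
  i=0: ✗ (fails at j=1)
  i=1: ✓ (all of [2,2])
  i=2: ✓ (all of [3,3])
  i=3: ✗ (fails at j=4)
  i=4: ✓ (all of [5,5])
  i=5: ✗ (fails at j=6)
  i=6: ✗ (fails at j=7)
Positions where it holds: {1, 2, 4} → 3.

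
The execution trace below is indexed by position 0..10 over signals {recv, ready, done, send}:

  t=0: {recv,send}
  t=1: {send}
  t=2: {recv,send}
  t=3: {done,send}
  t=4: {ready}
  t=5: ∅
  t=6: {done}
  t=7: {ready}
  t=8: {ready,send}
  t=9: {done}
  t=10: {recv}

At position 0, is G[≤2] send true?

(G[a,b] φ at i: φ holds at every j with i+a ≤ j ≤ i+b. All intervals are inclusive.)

Check send at every j in [0,2]:
  j=0: true
  j=1: true
  j=2: true
All positions satisfy it → formula holds.

Yes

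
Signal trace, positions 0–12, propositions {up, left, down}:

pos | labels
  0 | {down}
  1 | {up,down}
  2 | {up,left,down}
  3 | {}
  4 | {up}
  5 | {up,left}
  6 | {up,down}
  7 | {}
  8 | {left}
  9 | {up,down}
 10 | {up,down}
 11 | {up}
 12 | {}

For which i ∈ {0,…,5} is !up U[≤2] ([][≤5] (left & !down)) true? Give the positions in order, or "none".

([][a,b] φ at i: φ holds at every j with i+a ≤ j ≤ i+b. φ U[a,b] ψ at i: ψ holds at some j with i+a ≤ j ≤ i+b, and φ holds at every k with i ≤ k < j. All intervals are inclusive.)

none

Evaluate at each i in [0,5]:
  i=0: ✗ (no rhs in [0,2])
  i=1: ✗ (no rhs in [1,3])
  i=2: ✗ (no rhs in [2,4])
  i=3: ✗ (no rhs in [3,5])
  i=4: ✗ (no rhs in [4,6])
  i=5: ✗ (no rhs in [5,7])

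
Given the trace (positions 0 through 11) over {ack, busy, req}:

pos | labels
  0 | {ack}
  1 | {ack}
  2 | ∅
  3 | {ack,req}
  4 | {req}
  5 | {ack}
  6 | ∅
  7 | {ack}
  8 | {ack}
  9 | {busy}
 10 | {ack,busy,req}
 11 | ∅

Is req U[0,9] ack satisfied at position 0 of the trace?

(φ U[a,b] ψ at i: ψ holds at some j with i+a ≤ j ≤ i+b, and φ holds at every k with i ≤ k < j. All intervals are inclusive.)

Holds

Need some j in [0,9] with ack, and req at every k in [0,j-1].
  j=0: ack holds; no prefix to check → satisfied.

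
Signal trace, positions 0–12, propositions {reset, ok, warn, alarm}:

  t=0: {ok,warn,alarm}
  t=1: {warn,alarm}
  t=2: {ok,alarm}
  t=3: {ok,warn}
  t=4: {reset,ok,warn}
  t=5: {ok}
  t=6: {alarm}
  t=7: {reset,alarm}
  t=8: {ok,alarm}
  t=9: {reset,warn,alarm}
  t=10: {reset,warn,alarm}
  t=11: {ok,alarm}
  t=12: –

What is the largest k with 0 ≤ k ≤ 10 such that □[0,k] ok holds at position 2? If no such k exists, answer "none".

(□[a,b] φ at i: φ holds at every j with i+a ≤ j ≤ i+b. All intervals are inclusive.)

3

ok must hold from j=2 onward; find where it first fails.
  j=2: holds
  j=3: holds
  j=4: holds
  j=5: holds
  j=6: fails
Holds on [2,5], so largest k = 3.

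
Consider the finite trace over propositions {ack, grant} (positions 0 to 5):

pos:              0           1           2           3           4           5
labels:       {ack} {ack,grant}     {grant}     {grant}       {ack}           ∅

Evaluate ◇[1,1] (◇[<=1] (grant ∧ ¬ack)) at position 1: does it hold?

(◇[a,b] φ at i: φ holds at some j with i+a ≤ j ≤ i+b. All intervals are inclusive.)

Yes

Check ◇[<=1] (grant ∧ ¬ack) at each j in [2,2]:
  j=2: holds (witness at 2)
Found at j=2 → formula holds.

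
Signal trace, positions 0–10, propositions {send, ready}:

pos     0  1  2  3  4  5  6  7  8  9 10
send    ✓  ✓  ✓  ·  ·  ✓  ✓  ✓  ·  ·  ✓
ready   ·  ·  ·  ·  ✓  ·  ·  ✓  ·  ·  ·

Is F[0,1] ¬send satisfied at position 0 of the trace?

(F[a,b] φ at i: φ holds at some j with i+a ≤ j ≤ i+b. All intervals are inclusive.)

No

Check ¬send at each j in [0,1]:
  j=0: false
  j=1: false
No position in the window satisfies it → formula fails.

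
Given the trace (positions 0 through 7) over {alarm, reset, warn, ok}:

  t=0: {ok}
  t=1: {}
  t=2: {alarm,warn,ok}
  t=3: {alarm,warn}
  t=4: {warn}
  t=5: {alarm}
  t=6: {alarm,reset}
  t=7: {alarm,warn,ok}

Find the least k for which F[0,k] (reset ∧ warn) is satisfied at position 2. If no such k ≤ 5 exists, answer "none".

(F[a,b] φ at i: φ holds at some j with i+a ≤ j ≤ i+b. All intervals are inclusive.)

Scan j = 2,3,… for (reset ∧ warn):
  j=2: fails
  j=3: fails
  j=4: fails
  j=5: fails
  j=6: fails
  j=7: fails
No j in [2,7] satisfies it → none.

none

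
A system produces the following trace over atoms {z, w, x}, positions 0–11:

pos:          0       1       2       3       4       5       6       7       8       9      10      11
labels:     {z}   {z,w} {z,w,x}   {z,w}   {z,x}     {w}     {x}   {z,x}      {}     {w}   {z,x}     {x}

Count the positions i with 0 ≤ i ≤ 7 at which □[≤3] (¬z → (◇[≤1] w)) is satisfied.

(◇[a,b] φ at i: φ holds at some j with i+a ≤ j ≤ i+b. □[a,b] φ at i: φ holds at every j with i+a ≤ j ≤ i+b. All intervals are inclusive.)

Evaluate at each i in [0,7]:
  i=0: ✓ (all of [0,3])
  i=1: ✓ (all of [1,4])
  i=2: ✓ (all of [2,5])
  i=3: ✗ (fails at j=6)
  i=4: ✗ (fails at j=6)
  i=5: ✗ (fails at j=6)
  i=6: ✗ (fails at j=6)
  i=7: ✓ (all of [7,10])
Positions where it holds: {0, 1, 2, 7} → 4.

4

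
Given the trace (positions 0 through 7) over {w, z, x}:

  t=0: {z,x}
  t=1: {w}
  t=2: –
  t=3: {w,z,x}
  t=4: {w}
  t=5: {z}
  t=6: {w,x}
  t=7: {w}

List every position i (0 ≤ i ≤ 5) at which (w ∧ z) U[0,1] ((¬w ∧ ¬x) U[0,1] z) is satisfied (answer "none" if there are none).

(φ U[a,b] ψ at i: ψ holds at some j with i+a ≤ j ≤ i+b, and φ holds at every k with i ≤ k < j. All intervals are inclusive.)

Evaluate at each i in [0,5]:
  i=0: ✓ (rhs at j=0)
  i=1: ✗ (lhs fails at k=1 before rhs at j=2)
  i=2: ✓ (rhs at j=2)
  i=3: ✓ (rhs at j=3)
  i=4: ✗ (lhs fails at k=4 before rhs at j=5)
  i=5: ✓ (rhs at j=5)

0, 2, 3, 5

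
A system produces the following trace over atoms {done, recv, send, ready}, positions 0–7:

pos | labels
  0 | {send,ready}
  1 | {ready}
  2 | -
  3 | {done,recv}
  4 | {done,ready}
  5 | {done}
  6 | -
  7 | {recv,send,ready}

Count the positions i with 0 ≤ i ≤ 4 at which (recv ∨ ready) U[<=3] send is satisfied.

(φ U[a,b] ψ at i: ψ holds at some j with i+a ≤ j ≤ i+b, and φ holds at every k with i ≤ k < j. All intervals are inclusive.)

Evaluate at each i in [0,4]:
  i=0: ✓ (rhs at j=0)
  i=1: ✗ (no rhs in [1,4])
  i=2: ✗ (no rhs in [2,5])
  i=3: ✗ (no rhs in [3,6])
  i=4: ✗ (lhs fails at k=5 before rhs at j=7)
Positions where it holds: {0} → 1.

1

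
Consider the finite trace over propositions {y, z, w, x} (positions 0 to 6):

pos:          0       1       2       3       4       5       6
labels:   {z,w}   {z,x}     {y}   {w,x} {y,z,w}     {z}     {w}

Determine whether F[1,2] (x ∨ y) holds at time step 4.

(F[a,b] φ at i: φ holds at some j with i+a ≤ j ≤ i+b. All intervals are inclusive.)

False

Check (x ∨ y) at each j in [5,6]:
  j=5: false
  j=6: false
No position in the window satisfies it → formula fails.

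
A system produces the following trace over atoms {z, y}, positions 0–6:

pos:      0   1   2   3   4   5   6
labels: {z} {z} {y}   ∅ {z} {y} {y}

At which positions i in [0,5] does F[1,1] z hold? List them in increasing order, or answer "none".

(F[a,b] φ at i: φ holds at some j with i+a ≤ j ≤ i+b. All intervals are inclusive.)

Evaluate at each i in [0,5]:
  i=0: ✓ (witness j=1)
  i=1: ✗ (none in [2,2])
  i=2: ✗ (none in [3,3])
  i=3: ✓ (witness j=4)
  i=4: ✗ (none in [5,5])
  i=5: ✗ (none in [6,6])

0, 3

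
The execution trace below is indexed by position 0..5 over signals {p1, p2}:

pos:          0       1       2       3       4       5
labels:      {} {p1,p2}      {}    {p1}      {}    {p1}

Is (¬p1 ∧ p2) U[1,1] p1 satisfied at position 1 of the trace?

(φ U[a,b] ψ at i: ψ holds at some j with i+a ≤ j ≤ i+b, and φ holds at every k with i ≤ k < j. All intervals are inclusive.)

Does not hold

Need some j in [2,2] with p1, and (¬p1 ∧ p2) at every k in [1,j-1].
  j=2: p1 false.
No j in the window works → until fails.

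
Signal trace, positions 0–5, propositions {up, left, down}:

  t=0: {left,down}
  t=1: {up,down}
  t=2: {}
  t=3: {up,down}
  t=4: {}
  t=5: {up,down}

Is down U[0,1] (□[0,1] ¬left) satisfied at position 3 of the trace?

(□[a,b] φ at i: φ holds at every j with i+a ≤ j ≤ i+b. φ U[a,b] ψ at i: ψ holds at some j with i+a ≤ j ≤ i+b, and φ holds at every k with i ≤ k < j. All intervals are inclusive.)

Need some j in [3,4] with □[0,1] ¬left, and down at every k in [3,j-1].
  j=3: □[0,1] ¬left holds; no prefix to check → satisfied.

Yes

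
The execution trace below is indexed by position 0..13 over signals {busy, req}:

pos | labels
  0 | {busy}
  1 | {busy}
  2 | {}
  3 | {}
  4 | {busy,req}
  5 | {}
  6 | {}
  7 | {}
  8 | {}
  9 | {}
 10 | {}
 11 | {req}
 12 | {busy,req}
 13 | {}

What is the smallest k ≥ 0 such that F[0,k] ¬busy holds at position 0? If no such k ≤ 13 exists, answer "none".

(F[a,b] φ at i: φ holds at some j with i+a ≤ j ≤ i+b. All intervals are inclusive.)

Scan j = 0,1,… for ¬busy:
  j=0: fails
  j=1: fails
  j=2: holds
First hit at j=2, so smallest k = 2-0 = 2.

2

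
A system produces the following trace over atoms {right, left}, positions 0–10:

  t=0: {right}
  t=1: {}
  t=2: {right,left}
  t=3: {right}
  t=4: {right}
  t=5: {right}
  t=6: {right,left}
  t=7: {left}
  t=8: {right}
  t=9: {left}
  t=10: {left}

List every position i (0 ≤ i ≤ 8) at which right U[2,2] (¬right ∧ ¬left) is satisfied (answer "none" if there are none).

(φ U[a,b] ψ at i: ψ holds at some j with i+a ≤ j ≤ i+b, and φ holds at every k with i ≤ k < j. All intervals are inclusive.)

none

Evaluate at each i in [0,8]:
  i=0: ✗ (no rhs in [2,2])
  i=1: ✗ (no rhs in [3,3])
  i=2: ✗ (no rhs in [4,4])
  i=3: ✗ (no rhs in [5,5])
  i=4: ✗ (no rhs in [6,6])
  i=5: ✗ (no rhs in [7,7])
  i=6: ✗ (no rhs in [8,8])
  i=7: ✗ (no rhs in [9,9])
  i=8: ✗ (no rhs in [10,10])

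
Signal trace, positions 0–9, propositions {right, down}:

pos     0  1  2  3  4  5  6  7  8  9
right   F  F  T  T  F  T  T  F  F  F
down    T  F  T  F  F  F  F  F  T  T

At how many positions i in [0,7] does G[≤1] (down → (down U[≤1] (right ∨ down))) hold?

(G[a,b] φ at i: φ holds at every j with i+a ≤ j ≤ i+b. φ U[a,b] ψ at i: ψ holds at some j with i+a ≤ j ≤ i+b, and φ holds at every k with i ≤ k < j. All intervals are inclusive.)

8

Evaluate at each i in [0,7]:
  i=0: ✓ (all of [0,1])
  i=1: ✓ (all of [1,2])
  i=2: ✓ (all of [2,3])
  i=3: ✓ (all of [3,4])
  i=4: ✓ (all of [4,5])
  i=5: ✓ (all of [5,6])
  i=6: ✓ (all of [6,7])
  i=7: ✓ (all of [7,8])
Positions where it holds: {0, 1, 2, 3, 4, 5, 6, 7} → 8.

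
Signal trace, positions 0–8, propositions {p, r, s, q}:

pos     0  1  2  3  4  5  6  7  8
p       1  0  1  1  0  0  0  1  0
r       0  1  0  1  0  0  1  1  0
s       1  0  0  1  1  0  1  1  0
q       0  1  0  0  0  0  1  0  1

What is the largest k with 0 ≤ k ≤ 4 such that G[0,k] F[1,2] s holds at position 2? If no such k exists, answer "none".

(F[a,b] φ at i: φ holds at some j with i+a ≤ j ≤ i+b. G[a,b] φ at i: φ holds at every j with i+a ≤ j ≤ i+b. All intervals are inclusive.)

F[1,2] s must hold from j=2 onward; find where it first fails.
  j=2: holds
  j=3: holds
  j=4: holds
  j=5: holds
  j=6: holds
Holds through j=6; largest k = 4.

4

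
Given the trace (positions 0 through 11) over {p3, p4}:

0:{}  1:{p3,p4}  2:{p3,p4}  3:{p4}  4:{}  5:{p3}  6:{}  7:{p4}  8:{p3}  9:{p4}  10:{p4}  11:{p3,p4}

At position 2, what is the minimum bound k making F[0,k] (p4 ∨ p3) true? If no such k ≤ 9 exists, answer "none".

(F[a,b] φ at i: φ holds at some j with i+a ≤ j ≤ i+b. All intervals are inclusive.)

Scan j = 2,3,… for (p4 ∨ p3):
  j=2: holds
First hit at j=2, so smallest k = 2-2 = 0.

0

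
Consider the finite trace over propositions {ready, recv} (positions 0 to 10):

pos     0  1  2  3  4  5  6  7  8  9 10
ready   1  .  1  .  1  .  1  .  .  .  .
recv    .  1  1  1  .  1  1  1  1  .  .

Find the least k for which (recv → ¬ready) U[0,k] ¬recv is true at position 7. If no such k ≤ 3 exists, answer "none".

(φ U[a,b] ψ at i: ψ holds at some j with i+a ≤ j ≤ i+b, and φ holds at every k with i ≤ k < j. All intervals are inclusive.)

2

Need earliest j ≥ 7 with ¬recv, and (recv → ¬ready) at every k in [7,j-1].
  j=7: rhs fails.
  j=8: rhs fails.
  j=9: rhs holds; lhs holds on [7,8]. k = 2.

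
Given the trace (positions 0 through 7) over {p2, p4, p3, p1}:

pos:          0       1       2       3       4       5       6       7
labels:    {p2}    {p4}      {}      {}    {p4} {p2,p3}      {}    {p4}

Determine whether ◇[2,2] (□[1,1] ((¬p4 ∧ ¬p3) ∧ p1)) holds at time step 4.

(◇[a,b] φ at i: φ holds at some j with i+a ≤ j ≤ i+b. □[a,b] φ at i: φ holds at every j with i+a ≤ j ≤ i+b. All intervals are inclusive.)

Does not hold

Check □[1,1] ((¬p4 ∧ ¬p3) ∧ p1) at each j in [6,6]:
  j=6: fails at 7
No position in the window satisfies it → formula fails.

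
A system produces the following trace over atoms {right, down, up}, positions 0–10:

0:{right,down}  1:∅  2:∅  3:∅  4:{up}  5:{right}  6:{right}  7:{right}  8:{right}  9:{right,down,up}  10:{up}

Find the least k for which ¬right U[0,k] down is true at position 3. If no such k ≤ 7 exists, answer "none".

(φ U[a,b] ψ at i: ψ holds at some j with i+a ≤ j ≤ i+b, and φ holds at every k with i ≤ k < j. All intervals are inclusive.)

Need earliest j ≥ 3 with down, and ¬right at every k in [3,j-1].
  j=3: rhs fails.
  j=4: rhs fails.
  j=5: rhs fails.
  j=6: rhs fails.
  j=7: rhs fails.
  j=8: rhs fails.
  j=9: rhs holds but lhs fails at k=5.
  j=10: rhs fails.
No witness within the range → none.

none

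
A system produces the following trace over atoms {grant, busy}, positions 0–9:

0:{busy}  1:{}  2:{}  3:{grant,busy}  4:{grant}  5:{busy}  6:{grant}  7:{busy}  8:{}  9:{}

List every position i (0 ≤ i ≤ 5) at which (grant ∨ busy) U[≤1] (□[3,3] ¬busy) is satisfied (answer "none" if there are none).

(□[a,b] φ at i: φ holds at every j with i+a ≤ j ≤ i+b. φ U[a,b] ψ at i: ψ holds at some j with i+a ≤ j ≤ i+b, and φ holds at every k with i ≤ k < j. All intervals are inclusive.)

Evaluate at each i in [0,5]:
  i=0: ✓ (rhs at j=1; lhs holds on [0,0])
  i=1: ✓ (rhs at j=1)
  i=2: ✗ (lhs fails at k=2 before rhs at j=3)
  i=3: ✓ (rhs at j=3)
  i=4: ✓ (rhs at j=5; lhs holds on [4,4])
  i=5: ✓ (rhs at j=5)

0, 1, 3, 4, 5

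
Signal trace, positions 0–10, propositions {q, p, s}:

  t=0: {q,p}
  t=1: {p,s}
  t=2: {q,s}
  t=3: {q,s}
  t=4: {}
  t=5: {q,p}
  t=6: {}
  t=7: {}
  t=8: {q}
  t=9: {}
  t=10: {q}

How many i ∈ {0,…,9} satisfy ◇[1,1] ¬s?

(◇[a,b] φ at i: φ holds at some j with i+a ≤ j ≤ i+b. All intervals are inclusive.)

7

Evaluate at each i in [0,9]:
  i=0: ✗ (none in [1,1])
  i=1: ✗ (none in [2,2])
  i=2: ✗ (none in [3,3])
  i=3: ✓ (witness j=4)
  i=4: ✓ (witness j=5)
  i=5: ✓ (witness j=6)
  i=6: ✓ (witness j=7)
  i=7: ✓ (witness j=8)
  i=8: ✓ (witness j=9)
  i=9: ✓ (witness j=10)
Positions where it holds: {3, 4, 5, 6, 7, 8, 9} → 7.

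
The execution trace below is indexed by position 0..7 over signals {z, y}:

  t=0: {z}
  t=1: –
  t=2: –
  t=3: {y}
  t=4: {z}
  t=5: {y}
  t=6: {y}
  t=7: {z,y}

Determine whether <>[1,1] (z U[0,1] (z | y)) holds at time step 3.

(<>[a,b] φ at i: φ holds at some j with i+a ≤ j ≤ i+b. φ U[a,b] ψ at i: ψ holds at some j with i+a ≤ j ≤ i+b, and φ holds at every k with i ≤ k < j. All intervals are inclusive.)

Check (z U[0,1] (z | y)) at each j in [4,4]:
  j=4: holds
Found at j=4 → formula holds.

Yes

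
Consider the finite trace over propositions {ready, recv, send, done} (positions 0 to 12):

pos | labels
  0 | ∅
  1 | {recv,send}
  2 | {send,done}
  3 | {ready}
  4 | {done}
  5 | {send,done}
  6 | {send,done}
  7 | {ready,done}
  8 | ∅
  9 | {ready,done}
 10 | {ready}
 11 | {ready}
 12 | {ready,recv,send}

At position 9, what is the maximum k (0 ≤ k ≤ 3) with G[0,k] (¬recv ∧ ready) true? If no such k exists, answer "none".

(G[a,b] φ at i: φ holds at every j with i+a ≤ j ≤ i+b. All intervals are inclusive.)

(¬recv ∧ ready) must hold from j=9 onward; find where it first fails.
  j=9: holds
  j=10: holds
  j=11: holds
  j=12: fails
Holds on [9,11], so largest k = 2.

2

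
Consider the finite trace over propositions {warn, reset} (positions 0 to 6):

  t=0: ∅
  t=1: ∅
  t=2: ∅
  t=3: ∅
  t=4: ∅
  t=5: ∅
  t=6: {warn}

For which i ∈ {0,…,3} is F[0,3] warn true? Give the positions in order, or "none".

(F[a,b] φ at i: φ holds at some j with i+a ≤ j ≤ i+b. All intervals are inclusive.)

3

Evaluate at each i in [0,3]:
  i=0: ✗ (none in [0,3])
  i=1: ✗ (none in [1,4])
  i=2: ✗ (none in [2,5])
  i=3: ✓ (witness j=6)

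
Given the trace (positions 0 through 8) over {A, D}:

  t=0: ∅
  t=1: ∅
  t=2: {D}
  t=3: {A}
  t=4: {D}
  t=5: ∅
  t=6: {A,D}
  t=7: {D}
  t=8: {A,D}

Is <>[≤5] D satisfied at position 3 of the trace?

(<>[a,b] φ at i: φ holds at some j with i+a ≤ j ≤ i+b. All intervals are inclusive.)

Check D at each j in [3,8]:
  j=3: false
  j=4: true
  j=5: false
  j=6: true
  j=7: true
  j=8: true
Found at j=4 → formula holds.

Holds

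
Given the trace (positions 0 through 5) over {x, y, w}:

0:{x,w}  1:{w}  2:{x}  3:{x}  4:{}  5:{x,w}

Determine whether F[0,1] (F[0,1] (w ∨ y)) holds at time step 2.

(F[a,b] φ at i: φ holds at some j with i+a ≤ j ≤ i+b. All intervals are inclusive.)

False

Check F[0,1] (w ∨ y) at each j in [2,3]:
  j=2: fails (none in [2,3])
  j=3: fails (none in [3,4])
No position in the window satisfies it → formula fails.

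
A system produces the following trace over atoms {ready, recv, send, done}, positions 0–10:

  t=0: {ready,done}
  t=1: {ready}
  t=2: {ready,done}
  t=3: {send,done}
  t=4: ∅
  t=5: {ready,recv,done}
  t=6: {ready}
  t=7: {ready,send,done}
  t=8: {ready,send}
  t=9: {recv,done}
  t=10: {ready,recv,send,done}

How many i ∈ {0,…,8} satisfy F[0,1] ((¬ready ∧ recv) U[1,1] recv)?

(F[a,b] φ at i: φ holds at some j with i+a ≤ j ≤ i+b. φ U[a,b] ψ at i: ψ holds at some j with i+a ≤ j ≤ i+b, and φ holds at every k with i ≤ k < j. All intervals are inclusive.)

Evaluate at each i in [0,8]:
  i=0: ✗ (none in [0,1])
  i=1: ✗ (none in [1,2])
  i=2: ✗ (none in [2,3])
  i=3: ✗ (none in [3,4])
  i=4: ✗ (none in [4,5])
  i=5: ✗ (none in [5,6])
  i=6: ✗ (none in [6,7])
  i=7: ✗ (none in [7,8])
  i=8: ✓ (witness j=9)
Positions where it holds: {8} → 1.

1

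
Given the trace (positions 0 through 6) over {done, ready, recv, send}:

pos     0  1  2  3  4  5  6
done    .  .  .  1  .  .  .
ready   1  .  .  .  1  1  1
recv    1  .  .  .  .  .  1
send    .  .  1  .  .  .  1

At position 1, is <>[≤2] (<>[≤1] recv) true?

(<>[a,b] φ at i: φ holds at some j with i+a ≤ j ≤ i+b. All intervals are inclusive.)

Check <>[≤1] recv at each j in [1,3]:
  j=1: fails (none in [1,2])
  j=2: fails (none in [2,3])
  j=3: fails (none in [3,4])
No position in the window satisfies it → formula fails.

No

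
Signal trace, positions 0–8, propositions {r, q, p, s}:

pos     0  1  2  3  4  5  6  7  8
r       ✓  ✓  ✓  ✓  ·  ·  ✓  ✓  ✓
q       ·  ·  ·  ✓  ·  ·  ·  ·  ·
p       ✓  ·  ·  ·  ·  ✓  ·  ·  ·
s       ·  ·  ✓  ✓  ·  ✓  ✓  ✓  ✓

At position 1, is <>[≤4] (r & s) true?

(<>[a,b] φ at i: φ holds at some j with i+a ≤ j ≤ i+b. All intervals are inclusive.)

Check (r & s) at each j in [1,5]:
  j=1: false
  j=2: true
  j=3: true
  j=4: false
  j=5: false
Found at j=2 → formula holds.

Yes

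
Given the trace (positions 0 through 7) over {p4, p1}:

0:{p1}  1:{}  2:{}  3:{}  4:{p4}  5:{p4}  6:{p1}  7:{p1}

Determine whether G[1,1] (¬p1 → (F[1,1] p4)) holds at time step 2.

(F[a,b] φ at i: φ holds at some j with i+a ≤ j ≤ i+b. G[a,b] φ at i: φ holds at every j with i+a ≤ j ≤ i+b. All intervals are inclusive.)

Check (¬p1 → (F[1,1] p4)) at every j in [3,3]:
  j=3: antecedent true; consequent holds (witness at 4) → ✓
All positions satisfy it → formula holds.

Holds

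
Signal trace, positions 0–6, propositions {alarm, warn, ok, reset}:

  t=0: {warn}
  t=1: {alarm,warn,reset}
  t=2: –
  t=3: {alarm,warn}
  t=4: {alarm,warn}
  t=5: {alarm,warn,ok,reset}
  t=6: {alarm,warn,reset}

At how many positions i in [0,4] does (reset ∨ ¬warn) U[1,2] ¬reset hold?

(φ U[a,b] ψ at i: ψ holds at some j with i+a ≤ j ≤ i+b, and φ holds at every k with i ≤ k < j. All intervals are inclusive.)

Evaluate at each i in [0,4]:
  i=0: ✗ (lhs fails at k=0 before rhs at j=2)
  i=1: ✓ (rhs at j=2; lhs holds on [1,1])
  i=2: ✓ (rhs at j=3; lhs holds on [2,2])
  i=3: ✗ (lhs fails at k=3 before rhs at j=4)
  i=4: ✗ (no rhs in [5,6])
Positions where it holds: {1, 2} → 2.

2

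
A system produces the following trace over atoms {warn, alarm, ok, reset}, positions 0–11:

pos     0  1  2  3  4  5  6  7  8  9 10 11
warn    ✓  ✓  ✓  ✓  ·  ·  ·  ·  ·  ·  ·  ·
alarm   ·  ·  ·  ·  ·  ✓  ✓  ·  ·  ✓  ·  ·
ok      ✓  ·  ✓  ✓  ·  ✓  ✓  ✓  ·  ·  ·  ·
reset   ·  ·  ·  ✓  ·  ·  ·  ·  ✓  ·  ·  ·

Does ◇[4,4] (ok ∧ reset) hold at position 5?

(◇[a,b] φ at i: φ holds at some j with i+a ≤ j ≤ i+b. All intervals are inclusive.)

Check (ok ∧ reset) at each j in [9,9]:
  j=9: false
No position in the window satisfies it → formula fails.

No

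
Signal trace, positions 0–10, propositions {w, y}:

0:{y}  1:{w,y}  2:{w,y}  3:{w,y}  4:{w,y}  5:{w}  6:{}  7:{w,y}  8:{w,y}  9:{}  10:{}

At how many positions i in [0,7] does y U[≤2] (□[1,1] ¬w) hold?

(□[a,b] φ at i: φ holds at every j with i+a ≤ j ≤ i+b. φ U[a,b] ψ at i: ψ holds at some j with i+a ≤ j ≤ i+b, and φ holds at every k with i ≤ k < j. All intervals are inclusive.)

4

Evaluate at each i in [0,7]:
  i=0: ✗ (no rhs in [0,2])
  i=1: ✗ (no rhs in [1,3])
  i=2: ✗ (no rhs in [2,4])
  i=3: ✓ (rhs at j=5; lhs holds on [3,4])
  i=4: ✓ (rhs at j=5; lhs holds on [4,4])
  i=5: ✓ (rhs at j=5)
  i=6: ✗ (lhs fails at k=6 before rhs at j=8)
  i=7: ✓ (rhs at j=8; lhs holds on [7,7])
Positions where it holds: {3, 4, 5, 7} → 4.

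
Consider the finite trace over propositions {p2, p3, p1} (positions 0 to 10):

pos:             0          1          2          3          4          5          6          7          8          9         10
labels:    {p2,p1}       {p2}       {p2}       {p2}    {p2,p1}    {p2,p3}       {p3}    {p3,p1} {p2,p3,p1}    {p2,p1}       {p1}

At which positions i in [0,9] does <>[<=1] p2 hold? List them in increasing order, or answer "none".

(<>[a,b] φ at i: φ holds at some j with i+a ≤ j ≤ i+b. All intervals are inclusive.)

0, 1, 2, 3, 4, 5, 7, 8, 9

Evaluate at each i in [0,9]:
  i=0: ✓ (witness j=0)
  i=1: ✓ (witness j=1)
  i=2: ✓ (witness j=2)
  i=3: ✓ (witness j=3)
  i=4: ✓ (witness j=4)
  i=5: ✓ (witness j=5)
  i=6: ✗ (none in [6,7])
  i=7: ✓ (witness j=8)
  i=8: ✓ (witness j=8)
  i=9: ✓ (witness j=9)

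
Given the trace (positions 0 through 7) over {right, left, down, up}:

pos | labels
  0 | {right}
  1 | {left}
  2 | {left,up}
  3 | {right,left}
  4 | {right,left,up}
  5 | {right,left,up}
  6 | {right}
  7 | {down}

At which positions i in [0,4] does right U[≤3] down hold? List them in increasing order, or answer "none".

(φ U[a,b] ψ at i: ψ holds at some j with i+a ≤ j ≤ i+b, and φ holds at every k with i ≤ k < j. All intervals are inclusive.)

Evaluate at each i in [0,4]:
  i=0: ✗ (no rhs in [0,3])
  i=1: ✗ (no rhs in [1,4])
  i=2: ✗ (no rhs in [2,5])
  i=3: ✗ (no rhs in [3,6])
  i=4: ✓ (rhs at j=7; lhs holds on [4,6])

4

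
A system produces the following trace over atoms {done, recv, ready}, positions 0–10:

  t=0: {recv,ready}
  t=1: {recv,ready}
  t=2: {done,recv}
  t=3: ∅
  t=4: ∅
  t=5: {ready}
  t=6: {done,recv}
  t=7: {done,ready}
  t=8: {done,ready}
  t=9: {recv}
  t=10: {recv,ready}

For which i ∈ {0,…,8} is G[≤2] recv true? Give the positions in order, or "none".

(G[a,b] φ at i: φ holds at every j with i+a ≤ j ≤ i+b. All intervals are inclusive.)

0

Evaluate at each i in [0,8]:
  i=0: ✓ (all of [0,2])
  i=1: ✗ (fails at j=3)
  i=2: ✗ (fails at j=3)
  i=3: ✗ (fails at j=3)
  i=4: ✗ (fails at j=4)
  i=5: ✗ (fails at j=5)
  i=6: ✗ (fails at j=7)
  i=7: ✗ (fails at j=7)
  i=8: ✗ (fails at j=8)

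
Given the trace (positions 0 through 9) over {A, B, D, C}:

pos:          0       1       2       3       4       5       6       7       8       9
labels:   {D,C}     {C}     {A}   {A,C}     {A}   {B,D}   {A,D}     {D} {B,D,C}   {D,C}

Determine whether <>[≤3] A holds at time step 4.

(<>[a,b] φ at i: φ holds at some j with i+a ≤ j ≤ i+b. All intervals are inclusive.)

Yes

Check A at each j in [4,7]:
  j=4: true
  j=5: false
  j=6: true
  j=7: false
Found at j=4 → formula holds.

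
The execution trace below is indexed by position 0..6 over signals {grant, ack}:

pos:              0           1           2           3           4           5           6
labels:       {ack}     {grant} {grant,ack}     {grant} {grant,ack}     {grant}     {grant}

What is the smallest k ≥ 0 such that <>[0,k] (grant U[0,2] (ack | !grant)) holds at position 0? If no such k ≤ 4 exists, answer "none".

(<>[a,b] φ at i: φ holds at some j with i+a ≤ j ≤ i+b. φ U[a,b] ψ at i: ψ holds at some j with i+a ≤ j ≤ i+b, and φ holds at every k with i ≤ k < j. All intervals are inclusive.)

0

Scan j = 0,1,… for (grant U[0,2] (ack | !grant)):
  j=0: holds
First hit at j=0, so smallest k = 0-0 = 0.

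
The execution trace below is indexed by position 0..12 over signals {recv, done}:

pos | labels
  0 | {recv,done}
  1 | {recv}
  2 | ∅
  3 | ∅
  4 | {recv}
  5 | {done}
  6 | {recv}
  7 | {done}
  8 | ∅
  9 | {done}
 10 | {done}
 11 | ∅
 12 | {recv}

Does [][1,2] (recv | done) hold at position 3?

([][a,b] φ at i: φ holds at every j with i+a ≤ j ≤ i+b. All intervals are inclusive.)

True

Check (recv | done) at every j in [4,5]:
  j=4: true
  j=5: true
All positions satisfy it → formula holds.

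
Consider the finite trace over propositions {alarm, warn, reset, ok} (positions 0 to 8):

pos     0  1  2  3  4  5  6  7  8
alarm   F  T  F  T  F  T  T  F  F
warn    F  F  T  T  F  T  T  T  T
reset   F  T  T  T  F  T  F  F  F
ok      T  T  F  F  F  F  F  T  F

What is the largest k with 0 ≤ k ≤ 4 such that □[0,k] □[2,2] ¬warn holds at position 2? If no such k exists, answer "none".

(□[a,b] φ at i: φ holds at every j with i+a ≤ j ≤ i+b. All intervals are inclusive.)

0

□[2,2] ¬warn must hold from j=2 onward; find where it first fails.
  j=2: holds
  j=3: fails
Holds on [2,2], so largest k = 0.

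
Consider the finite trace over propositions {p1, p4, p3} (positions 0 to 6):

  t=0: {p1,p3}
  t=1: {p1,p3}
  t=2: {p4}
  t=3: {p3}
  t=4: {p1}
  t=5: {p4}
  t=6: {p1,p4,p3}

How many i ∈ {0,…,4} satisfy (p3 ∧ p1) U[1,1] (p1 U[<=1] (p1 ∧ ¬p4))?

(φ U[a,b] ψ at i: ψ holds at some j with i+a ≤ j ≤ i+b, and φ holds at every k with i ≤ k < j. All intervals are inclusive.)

Evaluate at each i in [0,4]:
  i=0: ✓ (rhs at j=1; lhs holds on [0,0])
  i=1: ✗ (no rhs in [2,2])
  i=2: ✗ (no rhs in [3,3])
  i=3: ✗ (lhs fails at k=3 before rhs at j=4)
  i=4: ✗ (no rhs in [5,5])
Positions where it holds: {0} → 1.

1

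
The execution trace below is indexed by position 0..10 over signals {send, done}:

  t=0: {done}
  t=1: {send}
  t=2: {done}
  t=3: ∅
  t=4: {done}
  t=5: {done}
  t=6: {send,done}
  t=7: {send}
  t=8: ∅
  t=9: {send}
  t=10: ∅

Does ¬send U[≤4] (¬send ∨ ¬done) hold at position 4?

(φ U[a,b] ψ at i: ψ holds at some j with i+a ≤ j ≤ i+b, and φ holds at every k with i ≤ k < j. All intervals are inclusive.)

Need some j in [4,8] with (¬send ∨ ¬done), and ¬send at every k in [4,j-1].
  j=4: (¬send ∨ ¬done) holds; no prefix to check → satisfied.

Yes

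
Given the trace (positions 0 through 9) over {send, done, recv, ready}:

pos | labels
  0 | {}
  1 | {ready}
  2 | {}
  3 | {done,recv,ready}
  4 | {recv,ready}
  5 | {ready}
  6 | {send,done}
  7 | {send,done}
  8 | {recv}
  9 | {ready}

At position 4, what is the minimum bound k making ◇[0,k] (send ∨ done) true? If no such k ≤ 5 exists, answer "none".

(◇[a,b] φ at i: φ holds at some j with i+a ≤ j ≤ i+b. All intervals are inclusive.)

Scan j = 4,5,… for (send ∨ done):
  j=4: fails
  j=5: fails
  j=6: holds
First hit at j=6, so smallest k = 6-4 = 2.

2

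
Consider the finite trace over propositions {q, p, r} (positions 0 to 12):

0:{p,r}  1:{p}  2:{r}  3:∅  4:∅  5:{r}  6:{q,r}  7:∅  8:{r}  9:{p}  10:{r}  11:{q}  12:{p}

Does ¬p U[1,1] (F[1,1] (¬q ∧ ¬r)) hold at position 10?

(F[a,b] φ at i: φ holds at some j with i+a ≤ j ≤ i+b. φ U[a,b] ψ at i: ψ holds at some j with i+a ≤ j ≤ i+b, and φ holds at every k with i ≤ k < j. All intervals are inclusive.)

Holds

Need some j in [11,11] with F[1,1] (¬q ∧ ¬r), and ¬p at every k in [10,j-1].
  j=11: F[1,1] (¬q ∧ ¬r) holds; ¬p holds at every k in [10,10] → satisfied.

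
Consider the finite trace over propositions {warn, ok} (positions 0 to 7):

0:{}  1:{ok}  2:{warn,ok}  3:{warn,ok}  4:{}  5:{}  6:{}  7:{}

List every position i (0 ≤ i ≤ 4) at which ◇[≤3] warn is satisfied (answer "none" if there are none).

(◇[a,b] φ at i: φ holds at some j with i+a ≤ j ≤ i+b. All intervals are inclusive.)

Evaluate at each i in [0,4]:
  i=0: ✓ (witness j=2)
  i=1: ✓ (witness j=2)
  i=2: ✓ (witness j=2)
  i=3: ✓ (witness j=3)
  i=4: ✗ (none in [4,7])

0, 1, 2, 3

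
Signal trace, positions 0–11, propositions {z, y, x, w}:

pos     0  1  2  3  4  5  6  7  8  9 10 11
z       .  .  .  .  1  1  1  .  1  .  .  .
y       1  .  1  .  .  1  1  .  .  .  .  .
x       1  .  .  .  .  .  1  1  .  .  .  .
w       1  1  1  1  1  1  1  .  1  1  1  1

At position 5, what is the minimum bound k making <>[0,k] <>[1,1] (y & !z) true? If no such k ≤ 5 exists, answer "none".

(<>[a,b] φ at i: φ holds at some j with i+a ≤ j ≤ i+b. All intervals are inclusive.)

Scan j = 5,6,… for <>[1,1] (y & !z):
  j=5: fails
  j=6: fails
  j=7: fails
  j=8: fails
  j=9: fails
  j=10: fails
No j in [5,10] satisfies it → none.

none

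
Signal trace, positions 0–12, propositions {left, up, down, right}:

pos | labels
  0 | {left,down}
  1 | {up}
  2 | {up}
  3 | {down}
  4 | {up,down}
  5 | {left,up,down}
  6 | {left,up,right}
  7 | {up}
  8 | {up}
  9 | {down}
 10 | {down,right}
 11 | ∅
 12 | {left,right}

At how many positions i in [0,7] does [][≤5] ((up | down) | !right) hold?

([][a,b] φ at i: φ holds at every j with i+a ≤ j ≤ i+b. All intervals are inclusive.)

Evaluate at each i in [0,7]:
  i=0: ✓ (all of [0,5])
  i=1: ✓ (all of [1,6])
  i=2: ✓ (all of [2,7])
  i=3: ✓ (all of [3,8])
  i=4: ✓ (all of [4,9])
  i=5: ✓ (all of [5,10])
  i=6: ✓ (all of [6,11])
  i=7: ✗ (fails at j=12)
Positions where it holds: {0, 1, 2, 3, 4, 5, 6} → 7.

7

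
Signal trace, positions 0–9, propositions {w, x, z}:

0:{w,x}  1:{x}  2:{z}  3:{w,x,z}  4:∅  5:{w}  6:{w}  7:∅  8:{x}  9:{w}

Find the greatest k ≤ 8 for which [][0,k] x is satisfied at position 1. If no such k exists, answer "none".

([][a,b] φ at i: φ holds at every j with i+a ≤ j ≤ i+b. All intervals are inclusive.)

0

x must hold from j=1 onward; find where it first fails.
  j=1: holds
  j=2: fails
Holds on [1,1], so largest k = 0.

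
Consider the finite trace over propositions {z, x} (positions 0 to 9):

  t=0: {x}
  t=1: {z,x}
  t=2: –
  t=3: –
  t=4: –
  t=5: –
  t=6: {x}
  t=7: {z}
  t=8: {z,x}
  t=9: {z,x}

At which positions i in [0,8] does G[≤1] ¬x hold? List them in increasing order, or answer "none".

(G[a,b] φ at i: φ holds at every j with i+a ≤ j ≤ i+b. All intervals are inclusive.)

Evaluate at each i in [0,8]:
  i=0: ✗ (fails at j=0)
  i=1: ✗ (fails at j=1)
  i=2: ✓ (all of [2,3])
  i=3: ✓ (all of [3,4])
  i=4: ✓ (all of [4,5])
  i=5: ✗ (fails at j=6)
  i=6: ✗ (fails at j=6)
  i=7: ✗ (fails at j=8)
  i=8: ✗ (fails at j=8)

2, 3, 4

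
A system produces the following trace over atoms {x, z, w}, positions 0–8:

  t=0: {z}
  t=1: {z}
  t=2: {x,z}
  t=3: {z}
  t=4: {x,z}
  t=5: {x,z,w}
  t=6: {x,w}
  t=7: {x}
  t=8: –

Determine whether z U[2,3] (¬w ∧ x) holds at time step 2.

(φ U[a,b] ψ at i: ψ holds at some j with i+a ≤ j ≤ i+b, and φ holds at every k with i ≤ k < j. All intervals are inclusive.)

Holds

Need some j in [4,5] with (¬w ∧ x), and z at every k in [2,j-1].
  j=4: (¬w ∧ x) holds; z holds at every k in [2,3] → satisfied.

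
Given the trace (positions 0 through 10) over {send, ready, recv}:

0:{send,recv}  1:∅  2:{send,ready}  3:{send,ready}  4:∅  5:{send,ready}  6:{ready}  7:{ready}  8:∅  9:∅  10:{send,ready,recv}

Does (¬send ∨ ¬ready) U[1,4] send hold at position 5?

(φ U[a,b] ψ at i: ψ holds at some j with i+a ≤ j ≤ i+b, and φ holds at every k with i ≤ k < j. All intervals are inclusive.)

No

Need some j in [6,9] with send, and (¬send ∨ ¬ready) at every k in [5,j-1].
  j=6: send false.
  j=7: send false.
  j=8: send false.
  j=9: send false.
No j in the window works → until fails.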